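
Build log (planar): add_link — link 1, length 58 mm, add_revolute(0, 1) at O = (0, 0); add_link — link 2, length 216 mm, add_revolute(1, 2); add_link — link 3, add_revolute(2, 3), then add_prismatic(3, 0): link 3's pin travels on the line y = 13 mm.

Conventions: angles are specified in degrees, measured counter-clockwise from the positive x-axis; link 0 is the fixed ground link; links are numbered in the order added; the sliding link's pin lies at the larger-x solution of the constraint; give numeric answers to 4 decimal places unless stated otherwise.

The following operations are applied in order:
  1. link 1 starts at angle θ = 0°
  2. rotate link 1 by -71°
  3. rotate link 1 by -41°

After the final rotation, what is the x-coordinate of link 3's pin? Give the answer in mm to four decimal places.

geometry: r = 58 mm, L = 216 mm, e = 13 mm; θ starts at 0°
rotate link 1 by -71°: θ ← 0° -71° = -71°
rotate link 1 by -41°: θ ← -71° -41° = -112°
crank pin P = (r cos θ, r sin θ) = (-21.727182, -53.776664)
h = r sin θ − e = -53.776664 − 13 = -66.776664
x = r cos θ + √(L² − h²) = -21.727182 + 205.418785 = 183.691603

183.6916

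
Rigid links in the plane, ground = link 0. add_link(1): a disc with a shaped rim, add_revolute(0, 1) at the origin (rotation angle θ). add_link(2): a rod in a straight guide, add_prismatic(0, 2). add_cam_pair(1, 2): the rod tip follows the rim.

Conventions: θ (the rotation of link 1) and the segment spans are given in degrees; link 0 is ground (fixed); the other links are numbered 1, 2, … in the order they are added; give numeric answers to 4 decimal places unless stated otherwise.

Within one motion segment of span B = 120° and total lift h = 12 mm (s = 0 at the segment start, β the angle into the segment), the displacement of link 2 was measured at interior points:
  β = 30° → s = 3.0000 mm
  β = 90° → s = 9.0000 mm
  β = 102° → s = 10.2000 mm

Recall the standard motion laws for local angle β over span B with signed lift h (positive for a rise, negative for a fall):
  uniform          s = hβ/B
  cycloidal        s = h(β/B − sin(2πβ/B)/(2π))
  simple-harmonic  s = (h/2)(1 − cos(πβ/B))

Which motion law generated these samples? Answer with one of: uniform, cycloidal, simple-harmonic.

candidates at β/B = r: uniform s = h·r (linear in β); cycloidal s = h·(r − sin(2πr)/(2π)); simple-harmonic s = (h/2)(1 − cos(πr))
β=30°: printed 3.0000 | uniform 3.0000, cycloidal 1.0901, simple-harmonic 1.7574
β=90°: printed 9.0000 | uniform 9.0000, cycloidal 10.9099, simple-harmonic 10.2426
β=102°: printed 10.2000 | uniform 10.2000, cycloidal 11.7451, simple-harmonic 11.3460
only one law matches every sample → uniform

uniform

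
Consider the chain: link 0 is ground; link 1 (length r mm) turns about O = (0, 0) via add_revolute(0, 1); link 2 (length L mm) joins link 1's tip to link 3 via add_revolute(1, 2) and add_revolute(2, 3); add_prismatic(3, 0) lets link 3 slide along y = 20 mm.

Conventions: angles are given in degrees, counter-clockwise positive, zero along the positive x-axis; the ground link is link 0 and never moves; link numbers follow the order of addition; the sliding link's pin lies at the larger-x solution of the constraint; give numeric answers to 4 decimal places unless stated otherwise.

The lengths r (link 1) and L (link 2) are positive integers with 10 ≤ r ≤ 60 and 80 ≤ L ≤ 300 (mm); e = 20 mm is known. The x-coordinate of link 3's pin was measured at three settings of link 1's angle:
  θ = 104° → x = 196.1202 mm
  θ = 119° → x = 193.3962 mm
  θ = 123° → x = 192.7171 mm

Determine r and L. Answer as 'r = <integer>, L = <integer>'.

constraint per measurement: (x − r cos θ)² + (r sin θ − e)² = L²
subtracting the θ₁ and θ₂ equations cancels the r² and L² terms:
r = (x₁² − x₂²) / (2[(x₁cos θ₁ + e sin θ₁) − (x₂cos θ₂ + e sin θ₂)]) = 11.0003 → r = 11
L² = (x₁ − r cos θ₁)² + (r sin θ₁ − e)² = 39601.0097 → L = 199.0000 → L = 199
check at θ₃=123°: x = 192.7171 (printed 192.7171) ✓

r = 11, L = 199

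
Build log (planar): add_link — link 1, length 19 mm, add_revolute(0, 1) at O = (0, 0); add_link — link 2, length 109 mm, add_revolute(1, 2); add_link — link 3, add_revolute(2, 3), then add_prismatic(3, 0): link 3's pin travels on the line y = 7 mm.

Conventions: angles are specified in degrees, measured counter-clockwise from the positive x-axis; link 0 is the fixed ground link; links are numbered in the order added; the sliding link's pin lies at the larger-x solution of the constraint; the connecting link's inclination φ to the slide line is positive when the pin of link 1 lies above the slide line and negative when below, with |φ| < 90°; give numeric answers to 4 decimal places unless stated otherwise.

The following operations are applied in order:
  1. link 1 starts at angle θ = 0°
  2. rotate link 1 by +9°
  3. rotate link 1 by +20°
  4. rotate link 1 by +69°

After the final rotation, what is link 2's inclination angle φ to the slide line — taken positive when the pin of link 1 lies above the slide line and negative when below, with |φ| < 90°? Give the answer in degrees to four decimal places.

geometry: r = 19 mm, L = 109 mm, e = 7 mm; θ starts at 0°
rotate link 1 by +9°: θ ← 0° +9° = 9°
rotate link 1 by +20°: θ ← 9° +20° = 29°
rotate link 1 by +69°: θ ← 29° +69° = 98°
h = r sin θ − e = 18.815093 − 7 = 11.815093
sin φ = h / L = 11.815093 / 109 = 0.10839535
φ = arcsin(0.10839535) = 6.222823°

6.2228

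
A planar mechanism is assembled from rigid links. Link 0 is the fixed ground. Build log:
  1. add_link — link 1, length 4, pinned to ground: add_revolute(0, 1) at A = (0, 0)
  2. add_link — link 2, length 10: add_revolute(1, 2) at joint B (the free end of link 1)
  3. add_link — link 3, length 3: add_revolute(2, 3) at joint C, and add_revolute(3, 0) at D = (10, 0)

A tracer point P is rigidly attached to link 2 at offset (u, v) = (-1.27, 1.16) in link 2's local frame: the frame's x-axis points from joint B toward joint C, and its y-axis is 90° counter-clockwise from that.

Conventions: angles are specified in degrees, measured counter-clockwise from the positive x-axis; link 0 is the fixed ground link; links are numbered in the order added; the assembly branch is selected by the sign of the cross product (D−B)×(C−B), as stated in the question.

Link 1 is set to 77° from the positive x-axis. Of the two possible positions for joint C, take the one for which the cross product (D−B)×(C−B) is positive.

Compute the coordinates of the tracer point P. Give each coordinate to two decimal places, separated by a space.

A=(0,0), D=(10.00,0)
B = A + 4.00·(cos77°, sin77°) = (0.8998, 3.8975)
|BD| = 9.8997
circle(B,10.00) ∩ circle(D,3.00): a=9.5459, h=2.9791
  candidates: C₊=(10.8477,2.8778) cross=29.492; C₋=(8.5020,-2.5992) cross=-29.492
  branch + wants cross > 0 → take C=(10.8477,2.8778) (cross=29.492)
ex = (C−B)/|BC| = (0.9948,-0.1020); ey = (0.1020,0.9948)
P = B + -1.27·ex + 1.16·ey = (-0.2453,5.1809)

-0.25 5.18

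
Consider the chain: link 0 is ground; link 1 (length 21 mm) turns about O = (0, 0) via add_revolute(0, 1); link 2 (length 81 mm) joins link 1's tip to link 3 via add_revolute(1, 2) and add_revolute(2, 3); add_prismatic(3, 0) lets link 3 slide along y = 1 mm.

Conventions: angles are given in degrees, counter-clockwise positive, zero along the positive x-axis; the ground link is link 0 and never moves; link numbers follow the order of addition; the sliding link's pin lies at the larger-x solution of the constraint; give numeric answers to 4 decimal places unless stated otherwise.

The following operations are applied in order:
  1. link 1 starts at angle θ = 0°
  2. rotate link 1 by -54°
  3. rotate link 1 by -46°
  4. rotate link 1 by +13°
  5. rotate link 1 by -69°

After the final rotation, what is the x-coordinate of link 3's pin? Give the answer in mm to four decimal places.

geometry: r = 21 mm, L = 81 mm, e = 1 mm; θ starts at 0°
rotate link 1 by -54°: θ ← 0° -54° = -54°
rotate link 1 by -46°: θ ← -54° -46° = -100°
rotate link 1 by +13°: θ ← -100° +13° = -87°
rotate link 1 by -69°: θ ← -87° -69° = -156°
crank pin P = (r cos θ, r sin θ) = (-19.184455, -8.541470)
h = r sin θ − e = -8.541470 − 1 = -9.541470
x = r cos θ + √(L² − h²) = -19.184455 + 80.436064 = 61.251609

61.2516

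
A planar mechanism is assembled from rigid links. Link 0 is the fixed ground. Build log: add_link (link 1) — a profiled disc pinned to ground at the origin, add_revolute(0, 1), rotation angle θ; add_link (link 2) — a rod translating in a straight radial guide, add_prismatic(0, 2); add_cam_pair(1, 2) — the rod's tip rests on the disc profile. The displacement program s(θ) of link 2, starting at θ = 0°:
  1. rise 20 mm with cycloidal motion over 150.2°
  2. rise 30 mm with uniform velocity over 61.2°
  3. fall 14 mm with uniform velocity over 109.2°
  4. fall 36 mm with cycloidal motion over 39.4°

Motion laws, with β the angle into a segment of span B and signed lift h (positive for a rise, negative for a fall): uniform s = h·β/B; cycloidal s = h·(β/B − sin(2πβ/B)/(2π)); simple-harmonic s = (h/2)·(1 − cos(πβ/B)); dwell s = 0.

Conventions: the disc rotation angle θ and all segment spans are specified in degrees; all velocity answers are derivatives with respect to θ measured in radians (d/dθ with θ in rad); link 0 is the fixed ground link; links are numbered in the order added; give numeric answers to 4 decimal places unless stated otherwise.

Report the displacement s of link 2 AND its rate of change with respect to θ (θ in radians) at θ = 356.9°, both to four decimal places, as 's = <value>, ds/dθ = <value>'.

seg 1 [0°–150.2°] cycloidal, h=20: full span → s += 20 → s = 20.0000
seg 2 [150.2°–211.4°] uniform, h=30: full span → s += 30 → s = 50.0000
seg 3 [211.4°–320.6°] uniform, h=-14: full span → s += -14 → s = 36.0000
seg 4 [320.6°–360°] cycloidal, h=-36: θ=356.9° here. β=36.3, B=39.4. -36·(0.9213 − sin(2π·0.9213)/(2π)) = -35.8860 → s = 0.1140
velocity in seg [320.6°–360°] (cycloidal), θ in radians: β = 36.3° = 0.6336 rad, B = 39.4° = 0.6877 rad; ds/dθ = (h/B)(1 − cos(2πβ/B)) = ((-36)/0.6877)(1 − cos(2π·0.9213)) = -6.267965 mm/rad

s = 0.1140, ds/dθ = -6.2680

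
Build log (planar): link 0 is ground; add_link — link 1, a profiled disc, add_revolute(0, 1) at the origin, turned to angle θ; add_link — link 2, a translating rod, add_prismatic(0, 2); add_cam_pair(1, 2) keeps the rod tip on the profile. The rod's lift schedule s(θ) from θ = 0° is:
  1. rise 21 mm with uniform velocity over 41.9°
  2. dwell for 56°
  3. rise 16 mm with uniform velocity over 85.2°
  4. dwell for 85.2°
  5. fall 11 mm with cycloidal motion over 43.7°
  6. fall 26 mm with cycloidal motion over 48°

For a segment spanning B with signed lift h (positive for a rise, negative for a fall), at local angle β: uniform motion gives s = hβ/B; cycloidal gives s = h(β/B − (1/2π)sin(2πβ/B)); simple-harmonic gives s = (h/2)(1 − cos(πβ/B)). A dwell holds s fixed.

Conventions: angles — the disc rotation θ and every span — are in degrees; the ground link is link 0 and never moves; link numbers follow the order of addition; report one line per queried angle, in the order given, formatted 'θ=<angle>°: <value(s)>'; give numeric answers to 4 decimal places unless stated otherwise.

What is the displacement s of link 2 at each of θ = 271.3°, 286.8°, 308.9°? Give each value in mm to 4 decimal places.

seg 1 [0°–41.9°] uniform, h=21: full span → s += 21 → s = 21.0000
seg 2 [41.9°–97.9°] dwell: s stays 21.0000
seg 3 [97.9°–183.1°] uniform, h=16: full span → s += 16 → s = 37.0000
seg 4 [183.1°–268.3°] dwell: s stays 37.0000
seg 5 [268.3°–312°] cycloidal, h=-11: θ=271.3° here. β=3, B=43.7. -11·(0.0686 − sin(2π·0.0686)/(2π)) = -0.0232 → s = 36.9768
seg 5 [268.3°–312°] cycloidal, h=-11: θ=286.8° here. β=18.5, B=43.7. -11·(0.4233 − sin(2π·0.4233)/(2π)) = -3.8457 → s = 33.1543
seg 5 [268.3°–312°] cycloidal, h=-11: θ=308.9° here. β=40.6, B=43.7. -11·(0.9291 − sin(2π·0.9291)/(2π)) = -10.9744 → s = 26.0256

θ=271.3°: 36.9768
θ=286.8°: 33.1543
θ=308.9°: 26.0256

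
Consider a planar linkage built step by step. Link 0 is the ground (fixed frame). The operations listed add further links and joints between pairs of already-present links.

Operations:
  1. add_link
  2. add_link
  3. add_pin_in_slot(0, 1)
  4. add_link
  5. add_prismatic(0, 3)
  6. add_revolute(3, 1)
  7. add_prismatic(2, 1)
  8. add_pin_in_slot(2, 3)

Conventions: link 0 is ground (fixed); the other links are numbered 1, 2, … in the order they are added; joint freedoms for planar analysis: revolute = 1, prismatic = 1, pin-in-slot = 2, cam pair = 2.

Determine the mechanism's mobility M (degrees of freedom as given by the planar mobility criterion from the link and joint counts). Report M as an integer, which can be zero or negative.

ground; <1,0,0>
#1 <2,0,0>
#2 <3,0,0>
PS:0↔1 J2 <3,0,1>
#3 <4,0,1>
P:0↔3 J1 <4,1,1>
R:3↔1 J1 <4,2,1>
P:2↔1 J1 <4,3,1>
PS:2↔3 J2 <4,3,2>
3×3 − 2×3 − 1×2 = 1

M = 1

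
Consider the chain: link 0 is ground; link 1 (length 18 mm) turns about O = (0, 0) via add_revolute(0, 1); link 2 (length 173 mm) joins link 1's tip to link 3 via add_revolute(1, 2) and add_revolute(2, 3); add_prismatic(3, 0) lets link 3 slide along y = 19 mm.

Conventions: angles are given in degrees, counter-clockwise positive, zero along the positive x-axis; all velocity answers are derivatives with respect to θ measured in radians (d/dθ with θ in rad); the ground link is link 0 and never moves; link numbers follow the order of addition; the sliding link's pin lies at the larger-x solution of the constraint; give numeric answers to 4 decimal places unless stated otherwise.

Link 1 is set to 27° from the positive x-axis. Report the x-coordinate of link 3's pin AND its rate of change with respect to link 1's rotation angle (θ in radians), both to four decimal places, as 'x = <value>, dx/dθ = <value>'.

geometry: r = 18 mm, L = 173 mm, e = 19 mm
crank pin P = (r cos θ, r sin θ) = (16.038117, 8.171829)
h = r sin θ − e = 8.171829 − 19 = -10.828171
x = r cos θ + √(L² − h²) = 16.038117 + 172.660797 = 188.698914
dx/dθ = −r sin θ − h·r cos θ/√(L² − h²) (θ in radians; h = -10.828171) = -7.166022

x = 188.6989, dx/dθ = -7.1660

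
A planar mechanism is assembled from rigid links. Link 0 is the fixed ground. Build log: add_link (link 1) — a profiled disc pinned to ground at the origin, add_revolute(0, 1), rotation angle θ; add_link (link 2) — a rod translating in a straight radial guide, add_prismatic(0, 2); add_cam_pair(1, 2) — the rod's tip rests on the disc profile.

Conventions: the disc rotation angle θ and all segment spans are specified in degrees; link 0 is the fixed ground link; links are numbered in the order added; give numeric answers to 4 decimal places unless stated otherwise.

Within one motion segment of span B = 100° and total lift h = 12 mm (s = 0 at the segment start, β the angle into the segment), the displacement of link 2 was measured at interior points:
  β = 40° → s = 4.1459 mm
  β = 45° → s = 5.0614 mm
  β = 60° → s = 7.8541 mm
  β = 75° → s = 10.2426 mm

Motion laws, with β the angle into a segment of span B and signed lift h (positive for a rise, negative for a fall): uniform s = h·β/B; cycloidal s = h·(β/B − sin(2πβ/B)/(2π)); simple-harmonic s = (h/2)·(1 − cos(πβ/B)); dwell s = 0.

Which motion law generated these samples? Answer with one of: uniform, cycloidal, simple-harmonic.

candidates at β/B = r: uniform s = h·r (linear in β); cycloidal s = h·(r − sin(2πr)/(2π)); simple-harmonic s = (h/2)(1 − cos(πr))
β=40°: printed 4.1459 | uniform 4.8000, cycloidal 3.6774, simple-harmonic 4.1459
β=45°: printed 5.0614 | uniform 5.4000, cycloidal 4.8098, simple-harmonic 5.0614
β=60°: printed 7.8541 | uniform 7.2000, cycloidal 8.3226, simple-harmonic 7.8541
β=75°: printed 10.2426 | uniform 9.0000, cycloidal 10.9099, simple-harmonic 10.2426
only one law matches every sample → simple-harmonic

simple-harmonic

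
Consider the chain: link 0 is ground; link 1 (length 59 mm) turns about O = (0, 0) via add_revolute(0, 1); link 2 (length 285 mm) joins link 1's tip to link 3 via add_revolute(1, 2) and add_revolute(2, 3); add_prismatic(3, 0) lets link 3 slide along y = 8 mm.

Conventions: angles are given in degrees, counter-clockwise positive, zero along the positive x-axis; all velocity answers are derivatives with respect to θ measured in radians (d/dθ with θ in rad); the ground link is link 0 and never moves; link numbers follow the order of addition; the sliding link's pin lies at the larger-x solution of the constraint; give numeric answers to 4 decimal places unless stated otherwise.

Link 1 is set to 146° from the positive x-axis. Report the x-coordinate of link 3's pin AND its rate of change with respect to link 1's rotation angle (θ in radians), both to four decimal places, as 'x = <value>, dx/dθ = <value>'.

geometry: r = 59 mm, L = 285 mm, e = 8 mm
crank pin P = (r cos θ, r sin θ) = (-48.913217, 32.992381)
h = r sin θ − e = 32.992381 − 8 = 24.992381
x = r cos θ + √(L² − h²) = -48.913217 + 283.902062 = 234.988845
dx/dθ = −r sin θ − h·r cos θ/√(L² − h²) (θ in radians; h = 24.992381) = -28.686468

x = 234.9888, dx/dθ = -28.6865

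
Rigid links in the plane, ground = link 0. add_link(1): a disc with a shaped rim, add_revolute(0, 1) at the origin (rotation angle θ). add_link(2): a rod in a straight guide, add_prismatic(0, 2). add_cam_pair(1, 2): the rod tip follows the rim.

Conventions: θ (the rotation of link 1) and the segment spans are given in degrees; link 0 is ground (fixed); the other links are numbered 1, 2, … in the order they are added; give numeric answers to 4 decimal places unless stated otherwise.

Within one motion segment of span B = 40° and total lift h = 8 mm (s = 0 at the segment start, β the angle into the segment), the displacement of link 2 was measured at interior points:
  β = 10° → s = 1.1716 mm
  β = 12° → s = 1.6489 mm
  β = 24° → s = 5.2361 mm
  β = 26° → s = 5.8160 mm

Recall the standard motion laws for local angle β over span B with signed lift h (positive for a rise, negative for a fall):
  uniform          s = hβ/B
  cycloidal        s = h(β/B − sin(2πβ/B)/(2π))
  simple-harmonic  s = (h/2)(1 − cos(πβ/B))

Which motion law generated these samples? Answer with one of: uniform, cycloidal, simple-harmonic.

candidates at β/B = r: uniform s = h·r (linear in β); cycloidal s = h·(r − sin(2πr)/(2π)); simple-harmonic s = (h/2)(1 − cos(πr))
β=10°: printed 1.1716 | uniform 2.0000, cycloidal 0.7268, simple-harmonic 1.1716
β=12°: printed 1.6489 | uniform 2.4000, cycloidal 1.1891, simple-harmonic 1.6489
β=24°: printed 5.2361 | uniform 4.8000, cycloidal 5.5484, simple-harmonic 5.2361
β=26°: printed 5.8160 | uniform 5.2000, cycloidal 6.2301, simple-harmonic 5.8160
only one law matches every sample → simple-harmonic

simple-harmonic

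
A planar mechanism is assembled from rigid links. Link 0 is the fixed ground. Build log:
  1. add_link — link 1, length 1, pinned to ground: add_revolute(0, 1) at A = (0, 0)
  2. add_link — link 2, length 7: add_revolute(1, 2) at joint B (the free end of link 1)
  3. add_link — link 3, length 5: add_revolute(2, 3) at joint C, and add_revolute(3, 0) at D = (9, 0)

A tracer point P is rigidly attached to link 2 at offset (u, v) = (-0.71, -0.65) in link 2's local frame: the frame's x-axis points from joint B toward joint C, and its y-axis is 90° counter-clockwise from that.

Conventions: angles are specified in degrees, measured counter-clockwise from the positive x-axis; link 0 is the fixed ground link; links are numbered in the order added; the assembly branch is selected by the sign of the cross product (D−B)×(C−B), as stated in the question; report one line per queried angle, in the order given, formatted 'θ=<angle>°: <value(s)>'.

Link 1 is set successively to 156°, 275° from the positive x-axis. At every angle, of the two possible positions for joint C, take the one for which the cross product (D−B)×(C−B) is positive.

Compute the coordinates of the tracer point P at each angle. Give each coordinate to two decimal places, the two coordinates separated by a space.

A=(0,0), D=(9.00,0)
θ=156°: B = A + 1.00·(cos156°, sin156°) = (-0.9135, 0.4067)
θ=156°: |BD| = 9.9219
θ=156°: circle(B,7.00) ∩ circle(D,5.00): a=6.1704, h=3.3055
θ=156°:   candidates: C₊=(5.3872,3.4565) cross=32.797; C₋=(5.1162,-3.1489) cross=-32.797
θ=156°:   branch + wants cross > 0 → take C=(5.3872,3.4565) (cross=32.797)
θ=156°: ex = (C−B)/|BC| = (0.9001,0.4357); ey = (-0.4357,0.9001)
θ=156°: P = B + -0.71·ex + -0.65·ey = (-1.2694,-0.4877)
θ=275°: B = A + 1.00·(cos275°, sin275°) = (0.0872, -0.9962)
θ=275°: |BD| = 8.9683
θ=275°: circle(B,7.00) ∩ circle(D,5.00): a=5.8222, h=3.8861
θ=275°:   candidates: C₊=(5.4417,3.5126) cross=34.852; C₋=(6.3050,-4.2115) cross=-34.852
θ=275°:   branch + wants cross > 0 → take C=(5.4417,3.5126) (cross=34.852)
θ=275°: ex = (C−B)/|BC| = (0.7649,0.6441); ey = (-0.6441,0.7649)
θ=275°: P = B + -0.71·ex + -0.65·ey = (-0.0373,-1.9507)

θ=156°: -1.27 -0.49
θ=275°: -0.04 -1.95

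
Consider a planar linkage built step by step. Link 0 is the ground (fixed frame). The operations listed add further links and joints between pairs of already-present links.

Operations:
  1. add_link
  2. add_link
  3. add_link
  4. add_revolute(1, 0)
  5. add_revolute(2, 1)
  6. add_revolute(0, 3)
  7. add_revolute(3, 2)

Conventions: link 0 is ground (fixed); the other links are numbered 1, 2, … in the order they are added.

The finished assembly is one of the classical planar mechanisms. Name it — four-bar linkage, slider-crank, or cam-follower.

links: 4 (incl. ground); joints: 4 revolute, 0 prismatic, 0 higher (cam) pair, forming one closed loop
4 links in a single 4R loop → four-bar linkage

four-bar linkage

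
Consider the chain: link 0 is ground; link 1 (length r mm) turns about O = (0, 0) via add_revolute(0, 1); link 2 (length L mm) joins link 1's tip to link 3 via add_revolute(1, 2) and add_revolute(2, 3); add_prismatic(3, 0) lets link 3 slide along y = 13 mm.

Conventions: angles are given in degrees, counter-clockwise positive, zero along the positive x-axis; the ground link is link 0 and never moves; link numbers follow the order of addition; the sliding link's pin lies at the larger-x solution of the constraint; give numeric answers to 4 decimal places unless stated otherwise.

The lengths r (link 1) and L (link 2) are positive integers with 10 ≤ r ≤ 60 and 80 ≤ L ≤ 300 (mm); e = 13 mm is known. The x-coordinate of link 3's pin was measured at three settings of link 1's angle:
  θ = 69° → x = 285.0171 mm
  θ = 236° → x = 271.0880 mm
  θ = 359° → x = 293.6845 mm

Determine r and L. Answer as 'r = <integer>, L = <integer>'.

constraint per measurement: (x − r cos θ)² + (r sin θ − e)² = L²
subtracting the θ₁ and θ₂ equations cancels the r² and L² terms:
r = (x₁² − x₂²) / (2[(x₁cos θ₁ + e sin θ₁) − (x₂cos θ₂ + e sin θ₂)]) = 13.9999 → r = 14
L² = (x₁ − r cos θ₁)² + (r sin θ₁ − e)² = 78399.9762 → L = 280.0000 → L = 280
check at θ₃=359°: x = 293.6845 (printed 293.6845) ✓

r = 14, L = 280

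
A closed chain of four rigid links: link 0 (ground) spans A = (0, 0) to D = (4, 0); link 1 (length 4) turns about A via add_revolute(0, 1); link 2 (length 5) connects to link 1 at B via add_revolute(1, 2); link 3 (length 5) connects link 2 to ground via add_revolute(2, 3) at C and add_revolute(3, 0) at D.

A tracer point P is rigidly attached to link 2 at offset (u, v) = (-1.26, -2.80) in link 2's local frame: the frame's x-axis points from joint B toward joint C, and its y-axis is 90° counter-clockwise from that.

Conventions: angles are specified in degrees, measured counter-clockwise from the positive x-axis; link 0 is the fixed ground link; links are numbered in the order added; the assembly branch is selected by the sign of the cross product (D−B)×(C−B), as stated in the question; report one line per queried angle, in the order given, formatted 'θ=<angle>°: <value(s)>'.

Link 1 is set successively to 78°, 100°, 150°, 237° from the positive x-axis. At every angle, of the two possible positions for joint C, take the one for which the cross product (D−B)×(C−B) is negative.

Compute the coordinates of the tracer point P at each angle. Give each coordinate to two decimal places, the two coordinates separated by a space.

A=(0,0), D=(4.00,0)
θ=78°: B = A + 4.00·(cos78°, sin78°) = (0.8316, 3.9126)
θ=78°: |BD| = 5.0346
θ=78°: circle(B,5.00) ∩ circle(D,5.00): a=2.5173, h=4.3201
θ=78°:   candidates: C₊=(5.7732,4.6750) cross=21.750; C₋=(-0.9415,-0.7624) cross=-21.750
θ=78°:   branch - wants cross < 0 → take C=(-0.9415,-0.7624) (cross=-21.750)
θ=78°: ex = (C−B)/|BC| = (-0.3546,-0.9350); ey = (0.9350,-0.3546)
θ=78°: P = B + -1.26·ex + -2.80·ey = (-1.3395,6.0837)
θ=100°: B = A + 4.00·(cos100°, sin100°) = (-0.6946, 3.9392)
θ=100°: |BD| = 6.1284
θ=100°: circle(B,5.00) ∩ circle(D,5.00): a=3.0642, h=3.9511
θ=100°:   candidates: C₊=(4.1924,4.9963) cross=24.213; C₋=(-0.8870,-1.0571) cross=-24.213
θ=100°:   branch - wants cross < 0 → take C=(-0.8870,-1.0571) (cross=-24.213)
θ=100°: ex = (C−B)/|BC| = (-0.0385,-0.9993); ey = (0.9993,-0.0385)
θ=100°: P = B + -1.26·ex + -2.80·ey = (-3.4440,5.3060)
θ=150°: B = A + 4.00·(cos150°, sin150°) = (-3.4641, 2.0000)
θ=150°: |BD| = 7.7274
θ=150°: circle(B,5.00) ∩ circle(D,5.00): a=3.8637, h=3.1736
θ=150°:   candidates: C₊=(1.0893,4.0655) cross=24.524; C₋=(-0.5534,-2.0655) cross=-24.524
θ=150°:   branch - wants cross < 0 → take C=(-0.5534,-2.0655) (cross=-24.524)
θ=150°: ex = (C−B)/|BC| = (0.5821,-0.8131); ey = (0.8131,0.5821)
θ=150°: P = B + -1.26·ex + -2.80·ey = (-6.4743,1.3945)
θ=237°: B = A + 4.00·(cos237°, sin237°) = (-2.1786, -3.3547)
θ=237°: |BD| = 7.0305
θ=237°: circle(B,5.00) ∩ circle(D,5.00): a=3.5153, h=3.5557
θ=237°:   candidates: C₊=(-0.7859,1.4475) cross=24.998; C₋=(2.6073,-4.8021) cross=-24.998
θ=237°:   branch - wants cross < 0 → take C=(2.6073,-4.8021) (cross=-24.998)
θ=237°: ex = (C−B)/|BC| = (0.9572,-0.2895); ey = (0.2895,0.9572)
θ=237°: P = B + -1.26·ex + -2.80·ey = (-4.1952,-5.6700)

θ=78°: -1.34 6.08
θ=100°: -3.44 5.31
θ=150°: -6.47 1.39
θ=237°: -4.20 -5.67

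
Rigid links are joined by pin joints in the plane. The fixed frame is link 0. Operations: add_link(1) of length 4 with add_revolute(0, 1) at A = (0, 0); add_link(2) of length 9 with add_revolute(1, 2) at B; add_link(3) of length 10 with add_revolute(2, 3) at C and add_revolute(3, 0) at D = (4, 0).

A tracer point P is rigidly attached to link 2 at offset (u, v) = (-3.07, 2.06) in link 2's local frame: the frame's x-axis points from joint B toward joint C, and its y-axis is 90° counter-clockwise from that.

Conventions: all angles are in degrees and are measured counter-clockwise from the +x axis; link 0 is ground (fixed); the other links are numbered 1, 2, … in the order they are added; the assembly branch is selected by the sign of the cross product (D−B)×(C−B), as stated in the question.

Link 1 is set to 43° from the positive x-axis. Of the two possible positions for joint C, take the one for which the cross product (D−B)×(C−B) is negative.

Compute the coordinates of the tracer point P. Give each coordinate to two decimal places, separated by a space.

A=(0,0), D=(4.00,0)
B = A + 4.00·(cos43°, sin43°) = (2.9254, 2.7280)
|BD| = 2.9320
circle(B,9.00) ∩ circle(D,10.00): a=-1.7741, h=8.8234
  candidates: C₊=(10.4847,7.6124) cross=25.870; C₋=(-5.9342,1.1448) cross=-25.870
  branch - wants cross < 0 → take C=(-5.9342,1.1448) (cross=-25.870)
ex = (C−B)/|BC| = (-0.9844,-0.1759); ey = (0.1759,-0.9844)
P = B + -3.07·ex + 2.06·ey = (6.3099,1.2401)

6.31 1.24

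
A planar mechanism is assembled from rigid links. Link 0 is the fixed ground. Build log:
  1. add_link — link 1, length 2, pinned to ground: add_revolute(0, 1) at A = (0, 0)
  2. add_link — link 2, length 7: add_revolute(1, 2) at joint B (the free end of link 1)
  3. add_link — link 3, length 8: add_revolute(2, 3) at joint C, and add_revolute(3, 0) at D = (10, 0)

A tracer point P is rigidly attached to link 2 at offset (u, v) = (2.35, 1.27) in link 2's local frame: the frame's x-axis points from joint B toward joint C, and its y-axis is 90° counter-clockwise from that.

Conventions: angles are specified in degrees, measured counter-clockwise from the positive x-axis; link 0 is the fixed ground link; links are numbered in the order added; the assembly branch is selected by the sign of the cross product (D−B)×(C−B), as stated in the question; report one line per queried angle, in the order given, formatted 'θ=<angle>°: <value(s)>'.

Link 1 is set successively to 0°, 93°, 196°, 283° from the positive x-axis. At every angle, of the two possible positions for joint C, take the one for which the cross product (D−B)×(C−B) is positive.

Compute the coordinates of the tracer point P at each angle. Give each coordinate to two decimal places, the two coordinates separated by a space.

A=(0,0), D=(10.00,0)
θ=0°: B = A + 2.00·(cos0°, sin0°) = (2.0000, 0.0000)
θ=0°: |BD| = 8.0000
θ=0°: circle(B,7.00) ∩ circle(D,8.00): a=3.0625, h=6.2945
θ=0°:   candidates: C₊=(5.0625,6.2945) cross=50.356; C₋=(5.0625,-6.2945) cross=-50.356
θ=0°:   branch + wants cross > 0 → take C=(5.0625,6.2945) (cross=50.356)
θ=0°: ex = (C−B)/|BC| = (0.4375,0.8992); ey = (-0.8992,0.4375)
θ=0°: P = B + 2.35·ex + 1.27·ey = (1.8861,2.6688)
θ=93°: B = A + 2.00·(cos93°, sin93°) = (-0.1047, 1.9973)
θ=93°: |BD| = 10.3002
θ=93°: circle(B,7.00) ∩ circle(D,8.00): a=4.4219, h=5.4265
θ=93°:   candidates: C₊=(5.2856,6.4633) cross=55.893; C₋=(3.1811,-4.1836) cross=-55.893
θ=93°:   branch + wants cross > 0 → take C=(5.2856,6.4633) (cross=55.893)
θ=93°: ex = (C−B)/|BC| = (0.7700,0.6380); ey = (-0.6380,0.7700)
θ=93°: P = B + 2.35·ex + 1.27·ey = (0.8946,4.4745)
θ=196°: B = A + 2.00·(cos196°, sin196°) = (-1.9225, -0.5513)
θ=196°: |BD| = 11.9353
θ=196°: circle(B,7.00) ∩ circle(D,8.00): a=5.3392, h=4.5269
θ=196°:   candidates: C₊=(3.2019,4.2174) cross=54.029; C₋=(3.6201,-4.8267) cross=-54.029
θ=196°:   branch + wants cross > 0 → take C=(3.2019,4.2174) (cross=54.029)
θ=196°: ex = (C−B)/|BC| = (0.7321,0.6812); ey = (-0.6812,0.7321)
θ=196°: P = B + 2.35·ex + 1.27·ey = (-1.0673,1.9794)
θ=283°: B = A + 2.00·(cos283°, sin283°) = (0.4499, -1.9487)
θ=283°: |BD| = 9.7469
θ=283°: circle(B,7.00) ∩ circle(D,8.00): a=4.1040, h=5.6708
θ=283°:   candidates: C₊=(3.3372,4.4280) cross=55.272; C₋=(5.6048,-6.6845) cross=-55.272
θ=283°:   branch + wants cross > 0 → take C=(3.3372,4.4280) (cross=55.272)
θ=283°: ex = (C−B)/|BC| = (0.4125,0.9110); ey = (-0.9110,0.4125)
θ=283°: P = B + 2.35·ex + 1.27·ey = (0.2623,0.7159)

θ=0°: 1.89 2.67
θ=93°: 0.89 4.47
θ=196°: -1.07 1.98
θ=283°: 0.26 0.72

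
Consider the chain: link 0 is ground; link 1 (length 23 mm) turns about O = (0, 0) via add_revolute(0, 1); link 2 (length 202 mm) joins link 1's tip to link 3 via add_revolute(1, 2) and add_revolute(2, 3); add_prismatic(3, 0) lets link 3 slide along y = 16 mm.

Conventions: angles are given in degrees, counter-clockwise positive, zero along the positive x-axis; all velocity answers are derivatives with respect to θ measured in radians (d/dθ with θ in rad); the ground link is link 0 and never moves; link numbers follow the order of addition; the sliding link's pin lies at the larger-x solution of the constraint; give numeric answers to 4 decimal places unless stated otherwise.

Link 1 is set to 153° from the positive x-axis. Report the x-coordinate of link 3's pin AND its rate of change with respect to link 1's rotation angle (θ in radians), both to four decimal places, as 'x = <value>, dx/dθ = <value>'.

geometry: r = 23 mm, L = 202 mm, e = 16 mm
crank pin P = (r cos θ, r sin θ) = (-20.493150, 10.441781)
h = r sin θ − e = 10.441781 − 16 = -5.558219
x = r cos θ + √(L² − h²) = -20.493150 + 201.923516 = 181.430366
dx/dθ = −r sin θ − h·r cos θ/√(L² − h²) (θ in radians; h = -5.558219) = -11.005883

x = 181.4304, dx/dθ = -11.0059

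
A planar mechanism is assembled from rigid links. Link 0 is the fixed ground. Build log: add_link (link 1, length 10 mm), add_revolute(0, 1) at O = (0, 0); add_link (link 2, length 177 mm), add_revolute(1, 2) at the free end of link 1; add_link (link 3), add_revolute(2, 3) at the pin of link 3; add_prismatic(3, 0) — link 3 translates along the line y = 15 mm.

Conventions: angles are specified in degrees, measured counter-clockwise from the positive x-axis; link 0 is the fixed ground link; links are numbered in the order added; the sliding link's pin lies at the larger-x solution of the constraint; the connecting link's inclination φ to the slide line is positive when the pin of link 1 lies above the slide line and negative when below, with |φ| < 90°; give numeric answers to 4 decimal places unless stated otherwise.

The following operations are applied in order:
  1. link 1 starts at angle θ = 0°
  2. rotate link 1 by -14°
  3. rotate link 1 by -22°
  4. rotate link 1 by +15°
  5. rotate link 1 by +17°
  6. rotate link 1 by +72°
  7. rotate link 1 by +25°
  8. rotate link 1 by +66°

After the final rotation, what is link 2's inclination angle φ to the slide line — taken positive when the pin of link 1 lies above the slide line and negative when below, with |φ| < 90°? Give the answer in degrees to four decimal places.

geometry: r = 10 mm, L = 177 mm, e = 15 mm; θ starts at 0°
rotate link 1 by -14°: θ ← 0° -14° = -14°
rotate link 1 by -22°: θ ← -14° -22° = -36°
rotate link 1 by +15°: θ ← -36° +15° = -21°
rotate link 1 by +17°: θ ← -21° +17° = -4°
rotate link 1 by +72°: θ ← -4° +72° = 68°
rotate link 1 by +25°: θ ← 68° +25° = 93°
rotate link 1 by +66°: θ ← 93° +66° = 159°
h = r sin θ − e = 3.583679 − 15 = -11.416321
sin φ = h / L = -11.416321 / 177 = -0.06449899
φ = arcsin(-0.06449899) = -3.698087°

-3.6981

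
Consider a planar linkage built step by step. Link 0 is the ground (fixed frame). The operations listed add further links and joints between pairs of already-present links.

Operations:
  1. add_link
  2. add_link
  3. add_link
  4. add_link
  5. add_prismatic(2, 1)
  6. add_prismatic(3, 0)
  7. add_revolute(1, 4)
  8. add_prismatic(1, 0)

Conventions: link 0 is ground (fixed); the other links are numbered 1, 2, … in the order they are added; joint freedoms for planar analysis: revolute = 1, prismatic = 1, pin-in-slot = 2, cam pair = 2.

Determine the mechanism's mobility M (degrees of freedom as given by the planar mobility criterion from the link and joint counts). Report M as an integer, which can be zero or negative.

ground; <1,0,0>
#1 <2,0,0>
#2 <3,0,0>
#3 <4,0,0>
#4 <5,0,0>
P:2↔1 J1 <5,1,0>
P:3↔0 J1 <5,2,0>
R:1↔4 J1 <5,3,0>
P:1↔0 J1 <5,4,0>
3×4 − 2×4 − 1×0 = 4

M = 4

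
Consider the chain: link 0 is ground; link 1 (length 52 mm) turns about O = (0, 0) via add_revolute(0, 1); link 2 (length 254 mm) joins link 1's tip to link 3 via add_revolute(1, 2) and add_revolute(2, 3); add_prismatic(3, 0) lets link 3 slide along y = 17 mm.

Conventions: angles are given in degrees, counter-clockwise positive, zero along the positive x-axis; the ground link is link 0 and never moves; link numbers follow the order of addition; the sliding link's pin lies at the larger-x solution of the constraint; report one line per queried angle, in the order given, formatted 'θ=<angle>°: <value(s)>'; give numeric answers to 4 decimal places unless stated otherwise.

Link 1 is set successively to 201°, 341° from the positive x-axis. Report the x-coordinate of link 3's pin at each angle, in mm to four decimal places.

geometry: r = 52 mm, L = 254 mm, e = 17 mm
θ=201°: crank pin P = (r cos θ, r sin θ) = (-48.546182, -18.635133)
θ=201°: h = r sin θ − e = -18.635133 − 17 = -35.635133
θ=201°: x = r cos θ + √(L² − h²) = -48.546182 + 251.487847 = 202.941665
θ=341°: crank pin P = (r cos θ, r sin θ) = (49.166966, -16.929544)
θ=341°: h = r sin θ − e = -16.929544 − 17 = -33.929544
θ=341°: x = r cos θ + √(L² − h²) = 49.166966 + 251.723630 = 300.890596

θ=201°: 202.9417
θ=341°: 300.8906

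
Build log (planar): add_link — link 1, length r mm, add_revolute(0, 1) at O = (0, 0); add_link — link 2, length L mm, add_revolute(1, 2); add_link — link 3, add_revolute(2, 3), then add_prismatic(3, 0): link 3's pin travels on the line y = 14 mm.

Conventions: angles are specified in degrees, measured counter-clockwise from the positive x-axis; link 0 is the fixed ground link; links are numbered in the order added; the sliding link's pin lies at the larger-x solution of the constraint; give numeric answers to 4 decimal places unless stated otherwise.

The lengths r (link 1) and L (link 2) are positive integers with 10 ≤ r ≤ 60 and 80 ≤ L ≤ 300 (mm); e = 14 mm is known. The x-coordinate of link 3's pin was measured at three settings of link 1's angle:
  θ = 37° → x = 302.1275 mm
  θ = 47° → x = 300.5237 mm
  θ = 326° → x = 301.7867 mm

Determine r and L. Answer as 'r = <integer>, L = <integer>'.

constraint per measurement: (x − r cos θ)² + (r sin θ − e)² = L²
subtracting the θ₁ and θ₂ equations cancels the r² and L² terms:
r = (x₁² − x₂²) / (2[(x₁cos θ₁ + e sin θ₁) − (x₂cos θ₂ + e sin θ₂)]) = 13.9998 → r = 14
L² = (x₁ − r cos θ₁)² + (r sin θ₁ − e)² = 84681.0018 → L = 291.0000 → L = 291
check at θ₃=326°: x = 301.7867 (printed 301.7867) ✓

r = 14, L = 291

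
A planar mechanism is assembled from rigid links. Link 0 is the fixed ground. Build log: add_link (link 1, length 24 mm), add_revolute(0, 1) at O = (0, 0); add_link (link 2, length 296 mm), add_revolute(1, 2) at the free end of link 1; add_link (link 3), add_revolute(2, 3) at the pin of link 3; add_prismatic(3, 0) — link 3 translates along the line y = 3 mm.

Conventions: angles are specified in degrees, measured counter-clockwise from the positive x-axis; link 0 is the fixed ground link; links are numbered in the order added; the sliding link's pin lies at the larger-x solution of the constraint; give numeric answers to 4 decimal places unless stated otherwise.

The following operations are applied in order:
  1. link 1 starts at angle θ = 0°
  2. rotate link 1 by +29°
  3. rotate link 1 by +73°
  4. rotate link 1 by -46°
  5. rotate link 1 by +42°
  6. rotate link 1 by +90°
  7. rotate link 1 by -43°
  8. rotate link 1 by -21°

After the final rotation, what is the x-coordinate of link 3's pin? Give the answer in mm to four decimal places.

geometry: r = 24 mm, L = 296 mm, e = 3 mm; θ starts at 0°
rotate link 1 by +29°: θ ← 0° +29° = 29°
rotate link 1 by +73°: θ ← 29° +73° = 102°
rotate link 1 by -46°: θ ← 102° -46° = 56°
rotate link 1 by +42°: θ ← 56° +42° = 98°
rotate link 1 by +90°: θ ← 98° +90° = 188°
rotate link 1 by -43°: θ ← 188° -43° = 145°
rotate link 1 by -21°: θ ← 145° -21° = 124°
crank pin P = (r cos θ, r sin θ) = (-13.420630, 19.896902)
h = r sin θ − e = 19.896902 − 3 = 16.896902
x = r cos θ + √(L² − h²) = -13.420630 + 295.517334 = 282.096704

282.0967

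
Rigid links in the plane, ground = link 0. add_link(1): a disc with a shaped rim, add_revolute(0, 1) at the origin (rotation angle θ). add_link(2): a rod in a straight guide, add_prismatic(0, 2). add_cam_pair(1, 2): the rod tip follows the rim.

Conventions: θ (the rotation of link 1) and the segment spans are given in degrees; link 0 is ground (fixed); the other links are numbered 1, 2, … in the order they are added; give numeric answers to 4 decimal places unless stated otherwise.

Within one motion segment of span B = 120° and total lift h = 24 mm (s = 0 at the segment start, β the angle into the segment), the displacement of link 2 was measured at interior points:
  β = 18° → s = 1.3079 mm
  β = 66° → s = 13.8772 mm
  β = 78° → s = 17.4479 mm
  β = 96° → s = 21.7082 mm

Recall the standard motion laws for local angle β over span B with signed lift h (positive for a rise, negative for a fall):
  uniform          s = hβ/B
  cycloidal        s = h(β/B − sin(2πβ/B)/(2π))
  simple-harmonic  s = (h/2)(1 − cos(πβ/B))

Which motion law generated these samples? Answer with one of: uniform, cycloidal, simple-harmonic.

candidates at β/B = r: uniform s = h·r (linear in β); cycloidal s = h·(r − sin(2πr)/(2π)); simple-harmonic s = (h/2)(1 − cos(πr))
β=18°: printed 1.3079 | uniform 3.6000, cycloidal 0.5098, simple-harmonic 1.3079
β=66°: printed 13.8772 | uniform 13.2000, cycloidal 14.3804, simple-harmonic 13.8772
β=78°: printed 17.4479 | uniform 15.6000, cycloidal 18.6902, simple-harmonic 17.4479
β=96°: printed 21.7082 | uniform 19.2000, cycloidal 22.8328, simple-harmonic 21.7082
only one law matches every sample → simple-harmonic

simple-harmonic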